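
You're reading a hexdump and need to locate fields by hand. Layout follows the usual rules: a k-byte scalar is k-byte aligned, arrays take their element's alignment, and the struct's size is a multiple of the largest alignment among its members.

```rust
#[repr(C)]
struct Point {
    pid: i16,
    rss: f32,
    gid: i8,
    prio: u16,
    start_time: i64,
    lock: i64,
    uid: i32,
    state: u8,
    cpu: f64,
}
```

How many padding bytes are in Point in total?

10

@0: pid [2B, align 2] → 2
+2 pad (align 4)
@4: rss [4B, align 4] → 8
@8: gid [1B, align 1] → 9
+1 pad (align 2)
@10: prio [2B, align 2] → 12
+4 pad (align 8)
@16: start_time [8B, align 8] → 24
@24: lock [8B, align 8] → 32
@32: uid [4B, align 4] → 36
@36: state [1B, align 1] → 37
+3 pad (align 8)
@40: cpu [8B, align 8] → 48
size 48, align 8
data bytes 38, size 48 → padding 10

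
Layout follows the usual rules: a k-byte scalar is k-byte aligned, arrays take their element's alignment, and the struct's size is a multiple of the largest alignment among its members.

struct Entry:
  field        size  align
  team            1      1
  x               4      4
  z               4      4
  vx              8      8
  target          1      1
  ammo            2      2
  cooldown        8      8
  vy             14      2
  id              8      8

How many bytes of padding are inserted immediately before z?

0..1  team  (1B, 1-aligned)
1..4  -- padding (3B)
4..8  x  (4B, 4-aligned)
8..12  z  (4B, 4-aligned)

0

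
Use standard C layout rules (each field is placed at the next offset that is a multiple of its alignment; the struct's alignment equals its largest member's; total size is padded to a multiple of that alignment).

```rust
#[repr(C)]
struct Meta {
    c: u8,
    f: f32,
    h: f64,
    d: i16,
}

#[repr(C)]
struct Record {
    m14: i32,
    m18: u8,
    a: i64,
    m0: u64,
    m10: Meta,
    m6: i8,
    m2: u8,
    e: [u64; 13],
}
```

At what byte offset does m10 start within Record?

Meta: @0: c [1B, align 1] → 1; +3 pad (align 4); @4: f [4B, align 4] → 8; @8: h [8B, align 8] → 16; @16: d [2B, align 2] → 18; +6 tail pad (align 8); size 24, align 8
@0: m14 [4B, align 4] → 4
@4: m18 [1B, align 1] → 5
+3 pad (align 8)
@8: a [8B, align 8] → 16
@16: m0 [8B, align 8] → 24
@24: m10 [24B, align 8] → 48

24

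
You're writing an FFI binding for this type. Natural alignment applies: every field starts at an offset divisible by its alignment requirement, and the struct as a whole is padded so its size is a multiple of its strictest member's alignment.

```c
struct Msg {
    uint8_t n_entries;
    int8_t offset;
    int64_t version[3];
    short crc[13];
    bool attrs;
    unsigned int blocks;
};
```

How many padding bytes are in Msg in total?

0..1  n_entries  (1B, 1-aligned)
1..2  offset  (1B, 1-aligned)
2..8  -- padding (6B)
8..32  version  (24B, 8-aligned)
32..58  crc  (26B, 2-aligned)
58..59  attrs  (1B, 1-aligned)
59..60  -- padding (1B)
60..64  blocks  (4B, 4-aligned)
sizeof = 64, alignof = 8
data bytes 57, size 64 → padding 7

7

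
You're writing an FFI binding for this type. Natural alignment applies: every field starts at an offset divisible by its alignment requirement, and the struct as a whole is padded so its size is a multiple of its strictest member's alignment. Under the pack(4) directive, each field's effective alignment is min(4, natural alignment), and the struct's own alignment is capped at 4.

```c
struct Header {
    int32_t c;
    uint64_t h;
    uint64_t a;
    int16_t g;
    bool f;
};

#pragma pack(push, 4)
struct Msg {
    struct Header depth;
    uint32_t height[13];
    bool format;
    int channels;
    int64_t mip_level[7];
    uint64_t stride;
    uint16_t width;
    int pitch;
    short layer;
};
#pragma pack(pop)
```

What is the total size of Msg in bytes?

Header: 0..4  c  (4B, 4-aligned); 4..8  -- padding (4B); 8..16  h  (8B, 8-aligned); 16..24  a  (8B, 8-aligned); 24..26  g  (2B, 2-aligned); 26..27  f  (1B, 1-aligned); 27..32  -- tail padding (5B); sizeof = 32, alignof = 8
0..32  depth  (32B, 4-aligned)
32..84  height  (52B, 4-aligned)
84..85  format  (1B, 1-aligned)
85..88  -- padding (3B)
88..92  channels  (4B, 4-aligned)
92..148  mip_level  (56B, 4-aligned)
148..156  stride  (8B, 4-aligned)
156..158  width  (2B, 2-aligned)
158..160  -- padding (2B)
160..164  pitch  (4B, 4-aligned)
164..166  layer  (2B, 2-aligned)
166..168  -- tail padding (2B)
sizeof = 168, alignof = 4

168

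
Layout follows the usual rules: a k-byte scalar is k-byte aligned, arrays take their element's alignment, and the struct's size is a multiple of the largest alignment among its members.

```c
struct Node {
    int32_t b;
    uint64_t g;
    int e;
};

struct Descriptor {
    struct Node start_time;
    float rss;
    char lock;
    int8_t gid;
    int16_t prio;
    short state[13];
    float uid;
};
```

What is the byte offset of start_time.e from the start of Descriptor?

16

Node: @0: b [4B, align 4] → 4; +4 pad (align 8); @8: g [8B, align 8] → 16; @16: e [4B, align 4] → 20; +4 tail pad (align 8); size 24, align 8
@0: start_time [24B, align 8] → 24
within Node: e at 16
0 + 16 = 16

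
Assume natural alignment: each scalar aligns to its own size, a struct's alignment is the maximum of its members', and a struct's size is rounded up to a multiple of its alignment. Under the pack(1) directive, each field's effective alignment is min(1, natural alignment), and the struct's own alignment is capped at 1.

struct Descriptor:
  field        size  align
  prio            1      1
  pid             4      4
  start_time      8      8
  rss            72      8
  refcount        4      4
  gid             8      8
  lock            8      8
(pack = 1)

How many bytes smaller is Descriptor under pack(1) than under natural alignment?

natural layout:
  0..1  prio  (1B, 1-aligned)
  1..4  -- padding (3B)
  4..8  pid  (4B, 4-aligned)
  8..16  start_time  (8B, 8-aligned)
  16..88  rss  (72B, 8-aligned)
  88..92  refcount  (4B, 4-aligned)
  92..96  -- padding (4B)
  96..104  gid  (8B, 8-aligned)
  104..112  lock  (8B, 8-aligned)
  sizeof = 112, alignof = 8
packed(1) layout:
  0..1  prio  (1B, 1-aligned)
  1..5  pid  (4B, 1-aligned)
  5..13  start_time  (8B, 1-aligned)
  13..85  rss  (72B, 1-aligned)
  85..89  refcount  (4B, 1-aligned)
  89..97  gid  (8B, 1-aligned)
  97..105  lock  (8B, 1-aligned)
  sizeof = 105, alignof = 1
112 − 105 = 7

7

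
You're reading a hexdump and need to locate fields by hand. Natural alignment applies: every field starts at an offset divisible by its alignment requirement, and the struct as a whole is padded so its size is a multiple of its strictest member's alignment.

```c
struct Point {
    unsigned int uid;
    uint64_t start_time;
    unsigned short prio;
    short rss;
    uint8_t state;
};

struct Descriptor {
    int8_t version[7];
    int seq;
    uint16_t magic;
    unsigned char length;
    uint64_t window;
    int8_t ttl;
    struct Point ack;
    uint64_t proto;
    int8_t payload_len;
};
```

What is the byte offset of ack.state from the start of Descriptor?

52

Point: @0: uid [4B, align 4] → 4; +4 pad (align 8); @8: start_time [8B, align 8] → 16; @16: prio [2B, align 2] → 18; @18: rss [2B, align 2] → 20; @20: state [1B, align 1] → 21; +3 tail pad (align 8); size 24, align 8
@0: version [7B, align 1] → 7
+1 pad (align 4)
@8: seq [4B, align 4] → 12
@12: magic [2B, align 2] → 14
@14: length [1B, align 1] → 15
+1 pad (align 8)
@16: window [8B, align 8] → 24
@24: ttl [1B, align 1] → 25
+7 pad (align 8)
@32: ack [24B, align 8] → 56
within Point: state at 20
32 + 20 = 52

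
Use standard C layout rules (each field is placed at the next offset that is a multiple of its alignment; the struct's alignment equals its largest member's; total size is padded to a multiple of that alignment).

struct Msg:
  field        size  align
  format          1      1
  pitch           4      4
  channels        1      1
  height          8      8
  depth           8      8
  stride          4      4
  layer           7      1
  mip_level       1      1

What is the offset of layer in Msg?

@0: format [1B, align 1] → 1
+3 pad (align 4)
@4: pitch [4B, align 4] → 8
@8: channels [1B, align 1] → 9
+7 pad (align 8)
@16: height [8B, align 8] → 24
@24: depth [8B, align 8] → 32
@32: stride [4B, align 4] → 36
@36: layer [7B, align 1] → 43

36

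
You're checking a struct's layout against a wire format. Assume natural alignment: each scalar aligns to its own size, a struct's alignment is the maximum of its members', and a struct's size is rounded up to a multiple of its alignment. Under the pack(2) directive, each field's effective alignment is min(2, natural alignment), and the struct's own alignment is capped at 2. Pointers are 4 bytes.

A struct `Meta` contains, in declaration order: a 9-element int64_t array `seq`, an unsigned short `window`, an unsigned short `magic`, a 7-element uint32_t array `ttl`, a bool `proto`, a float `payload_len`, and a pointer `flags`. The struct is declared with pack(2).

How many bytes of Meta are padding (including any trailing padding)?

1

0..72  seq  (72B, 2-aligned)
72..74  window  (2B, 2-aligned)
74..76  magic  (2B, 2-aligned)
76..104  ttl  (28B, 2-aligned)
104..105  proto  (1B, 1-aligned)
105..106  -- padding (1B)
106..110  payload_len  (4B, 2-aligned)
110..114  flags  (4B, 2-aligned)
sizeof = 114, alignof = 2
data bytes 113, size 114 → padding 1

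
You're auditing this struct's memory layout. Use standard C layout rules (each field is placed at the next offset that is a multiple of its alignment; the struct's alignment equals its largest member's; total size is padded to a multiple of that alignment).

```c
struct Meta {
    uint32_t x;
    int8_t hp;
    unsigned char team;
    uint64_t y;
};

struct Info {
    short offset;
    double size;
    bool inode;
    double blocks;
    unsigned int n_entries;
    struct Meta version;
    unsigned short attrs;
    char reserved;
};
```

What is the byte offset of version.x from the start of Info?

40

Meta: 0..4  x  (4B, 4-aligned); 4..5  hp  (1B, 1-aligned); 5..6  team  (1B, 1-aligned); 6..8  -- padding (2B); 8..16  y  (8B, 8-aligned); sizeof = 16, alignof = 8
0..2  offset  (2B, 2-aligned)
2..8  -- padding (6B)
8..16  size  (8B, 8-aligned)
16..17  inode  (1B, 1-aligned)
17..24  -- padding (7B)
24..32  blocks  (8B, 8-aligned)
32..36  n_entries  (4B, 4-aligned)
36..40  -- padding (4B)
40..56  version  (16B, 8-aligned)
within Meta: x at 0
40 + 0 = 40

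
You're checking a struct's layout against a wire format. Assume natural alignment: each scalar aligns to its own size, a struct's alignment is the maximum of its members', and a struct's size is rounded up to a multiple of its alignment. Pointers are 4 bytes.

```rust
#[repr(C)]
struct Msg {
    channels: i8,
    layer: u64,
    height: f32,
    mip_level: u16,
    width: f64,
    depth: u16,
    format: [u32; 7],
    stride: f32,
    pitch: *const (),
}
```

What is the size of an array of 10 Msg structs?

@0: channels [1B, align 1] → 1
+7 pad (align 8)
@8: layer [8B, align 8] → 16
@16: height [4B, align 4] → 20
@20: mip_level [2B, align 2] → 22
+2 pad (align 8)
@24: width [8B, align 8] → 32
@32: depth [2B, align 2] → 34
+2 pad (align 4)
@36: format [28B, align 4] → 64
@64: stride [4B, align 4] → 68
@68: pitch [4B, align 4] → 72
size 72, align 8
array of 10: 10 × 72 = 720

720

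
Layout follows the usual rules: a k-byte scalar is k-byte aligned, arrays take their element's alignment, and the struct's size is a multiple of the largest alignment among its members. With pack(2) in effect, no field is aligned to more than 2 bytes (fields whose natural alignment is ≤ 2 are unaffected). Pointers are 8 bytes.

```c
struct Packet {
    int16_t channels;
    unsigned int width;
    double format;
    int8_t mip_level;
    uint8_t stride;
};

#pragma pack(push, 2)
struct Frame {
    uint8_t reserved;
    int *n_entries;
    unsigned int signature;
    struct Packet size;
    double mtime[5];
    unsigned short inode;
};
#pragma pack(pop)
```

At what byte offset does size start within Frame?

Packet: 0..2  channels  (2B, 2-aligned); 2..4  -- padding (2B); 4..8  width  (4B, 4-aligned); 8..16  format  (8B, 8-aligned); 16..17  mip_level  (1B, 1-aligned); 17..18  stride  (1B, 1-aligned); 18..24  -- tail padding (6B); sizeof = 24, alignof = 8
0..1  reserved  (1B, 1-aligned)
1..2  -- padding (1B)
2..10  n_entries  (8B, 2-aligned)
10..14  signature  (4B, 2-aligned)
14..38  size  (24B, 2-aligned)

14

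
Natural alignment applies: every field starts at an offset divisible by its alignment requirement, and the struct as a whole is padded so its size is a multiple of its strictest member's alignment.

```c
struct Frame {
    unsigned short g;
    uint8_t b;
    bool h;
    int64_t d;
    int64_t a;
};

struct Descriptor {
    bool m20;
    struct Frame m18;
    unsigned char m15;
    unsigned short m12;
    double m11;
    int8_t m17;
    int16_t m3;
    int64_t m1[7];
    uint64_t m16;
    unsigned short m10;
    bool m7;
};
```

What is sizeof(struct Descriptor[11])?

Frame: g at 0 (size 2, align 2) → ends 2; b at 2 (size 1, align 1) → ends 3; h at 3 (size 1, align 1) → ends 4; pad 4 to align 8 for d; d at 8 (size 8, align 8) → ends 16; a at 16 (size 8, align 8) → ends 24; total 24 bytes, alignment 8
m20 at 0 (size 1, align 1) → ends 1
pad 7 to align 8 for m18
m18 at 8 (size 24, align 8) → ends 32
m15 at 32 (size 1, align 1) → ends 33
pad 1 to align 2 for m12
m12 at 34 (size 2, align 2) → ends 36
pad 4 to align 8 for m11
m11 at 40 (size 8, align 8) → ends 48
m17 at 48 (size 1, align 1) → ends 49
pad 1 to align 2 for m3
m3 at 50 (size 2, align 2) → ends 52
pad 4 to align 8 for m1
m1 at 56 (size 56, align 8) → ends 112
m16 at 112 (size 8, align 8) → ends 120
m10 at 120 (size 2, align 2) → ends 122
m7 at 122 (size 1, align 1) → ends 123
tail pad 5 to reach multiple of 8
total 128 bytes, alignment 8
array of 11: 11 × 128 = 1408

1408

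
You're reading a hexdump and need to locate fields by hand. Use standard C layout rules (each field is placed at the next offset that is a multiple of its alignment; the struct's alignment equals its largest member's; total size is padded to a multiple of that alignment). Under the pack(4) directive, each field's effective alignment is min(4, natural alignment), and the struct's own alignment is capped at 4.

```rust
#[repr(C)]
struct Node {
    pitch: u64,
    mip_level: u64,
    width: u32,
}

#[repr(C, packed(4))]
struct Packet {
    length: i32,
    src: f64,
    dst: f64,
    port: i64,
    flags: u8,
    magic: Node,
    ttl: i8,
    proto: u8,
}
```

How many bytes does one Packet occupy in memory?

Node: @0: pitch [8B, align 8] → 8; @8: mip_level [8B, align 8] → 16; @16: width [4B, align 4] → 20; +4 tail pad (align 8); size 24, align 8
@0: length [4B, align 4] → 4
@4: src [8B, align 4] → 12
@12: dst [8B, align 4] → 20
@20: port [8B, align 4] → 28
@28: flags [1B, align 1] → 29
+3 pad (align 4)
@32: magic [24B, align 4] → 56
@56: ttl [1B, align 1] → 57
@57: proto [1B, align 1] → 58
+2 tail pad (align 4)
size 60, align 4

60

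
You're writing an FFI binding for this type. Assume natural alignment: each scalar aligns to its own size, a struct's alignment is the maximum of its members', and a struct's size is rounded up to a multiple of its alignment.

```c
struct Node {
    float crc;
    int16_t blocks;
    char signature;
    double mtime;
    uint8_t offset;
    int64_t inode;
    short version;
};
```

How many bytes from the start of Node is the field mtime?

0..4  crc  (4B, 4-aligned)
4..6  blocks  (2B, 2-aligned)
6..7  signature  (1B, 1-aligned)
7..8  -- padding (1B)
8..16  mtime  (8B, 8-aligned)

8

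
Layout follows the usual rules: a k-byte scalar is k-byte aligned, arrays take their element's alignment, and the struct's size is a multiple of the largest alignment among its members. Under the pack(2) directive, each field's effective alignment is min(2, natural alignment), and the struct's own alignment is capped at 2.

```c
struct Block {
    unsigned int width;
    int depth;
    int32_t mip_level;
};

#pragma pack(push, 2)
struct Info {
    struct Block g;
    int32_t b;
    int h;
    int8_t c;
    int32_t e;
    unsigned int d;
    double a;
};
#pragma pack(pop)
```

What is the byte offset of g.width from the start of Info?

0

Block: width at 0 (size 4, align 4) → ends 4; depth at 4 (size 4, align 4) → ends 8; mip_level at 8 (size 4, align 4) → ends 12; total 12 bytes, alignment 4
g at 0 (size 12, align 2) → ends 12
within Block: width at 0
0 + 0 = 0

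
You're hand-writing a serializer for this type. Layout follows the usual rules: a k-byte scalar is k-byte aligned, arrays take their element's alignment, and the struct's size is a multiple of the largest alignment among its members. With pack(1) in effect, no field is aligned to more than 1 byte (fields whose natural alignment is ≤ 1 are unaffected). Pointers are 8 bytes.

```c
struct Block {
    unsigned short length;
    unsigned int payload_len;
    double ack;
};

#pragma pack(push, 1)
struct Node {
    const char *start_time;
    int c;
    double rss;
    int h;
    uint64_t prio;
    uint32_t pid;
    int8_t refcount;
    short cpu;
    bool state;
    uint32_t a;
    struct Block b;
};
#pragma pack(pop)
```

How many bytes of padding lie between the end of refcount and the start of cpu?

0

Block: 0..2  length  (2B, 2-aligned); 2..4  -- padding (2B); 4..8  payload_len  (4B, 4-aligned); 8..16  ack  (8B, 8-aligned); sizeof = 16, alignof = 8
0..8  start_time  (8B, 1-aligned)
8..12  c  (4B, 1-aligned)
12..20  rss  (8B, 1-aligned)
20..24  h  (4B, 1-aligned)
24..32  prio  (8B, 1-aligned)
32..36  pid  (4B, 1-aligned)
36..37  refcount  (1B, 1-aligned)
37..39  cpu  (2B, 1-aligned)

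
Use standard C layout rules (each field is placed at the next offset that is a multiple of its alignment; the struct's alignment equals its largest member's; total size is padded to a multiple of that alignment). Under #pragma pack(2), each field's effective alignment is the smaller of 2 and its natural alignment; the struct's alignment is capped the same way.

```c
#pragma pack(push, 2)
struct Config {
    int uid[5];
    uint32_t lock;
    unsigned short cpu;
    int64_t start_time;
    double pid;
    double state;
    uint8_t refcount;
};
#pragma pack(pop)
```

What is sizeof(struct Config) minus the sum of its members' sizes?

1

0..20  uid  (20B, 2-aligned)
20..24  lock  (4B, 2-aligned)
24..26  cpu  (2B, 2-aligned)
26..34  start_time  (8B, 2-aligned)
34..42  pid  (8B, 2-aligned)
42..50  state  (8B, 2-aligned)
50..51  refcount  (1B, 1-aligned)
51..52  -- tail padding (1B)
sizeof = 52, alignof = 2
data bytes 51, size 52 → padding 1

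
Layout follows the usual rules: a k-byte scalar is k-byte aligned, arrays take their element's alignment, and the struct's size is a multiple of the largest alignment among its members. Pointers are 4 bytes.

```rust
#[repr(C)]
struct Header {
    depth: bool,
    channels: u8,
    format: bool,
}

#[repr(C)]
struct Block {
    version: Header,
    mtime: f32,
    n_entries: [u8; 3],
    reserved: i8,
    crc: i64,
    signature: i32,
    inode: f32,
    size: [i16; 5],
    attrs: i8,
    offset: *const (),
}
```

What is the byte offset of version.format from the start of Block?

Header: depth at 0 (size 1, align 1) → ends 1; channels at 1 (size 1, align 1) → ends 2; format at 2 (size 1, align 1) → ends 3; total 3 bytes, alignment 1
version at 0 (size 3, align 1) → ends 3
within Header: format at 2
0 + 2 = 2

2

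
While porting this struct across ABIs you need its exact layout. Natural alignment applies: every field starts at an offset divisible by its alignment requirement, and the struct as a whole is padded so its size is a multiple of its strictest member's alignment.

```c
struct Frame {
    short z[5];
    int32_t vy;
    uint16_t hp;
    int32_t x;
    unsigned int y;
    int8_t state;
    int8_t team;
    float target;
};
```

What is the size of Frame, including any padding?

z at 0 (size 10, align 2) → ends 10
pad 2 to align 4 for vy
vy at 12 (size 4, align 4) → ends 16
hp at 16 (size 2, align 2) → ends 18
pad 2 to align 4 for x
x at 20 (size 4, align 4) → ends 24
y at 24 (size 4, align 4) → ends 28
state at 28 (size 1, align 1) → ends 29
team at 29 (size 1, align 1) → ends 30
pad 2 to align 4 for target
target at 32 (size 4, align 4) → ends 36
total 36 bytes, alignment 4

36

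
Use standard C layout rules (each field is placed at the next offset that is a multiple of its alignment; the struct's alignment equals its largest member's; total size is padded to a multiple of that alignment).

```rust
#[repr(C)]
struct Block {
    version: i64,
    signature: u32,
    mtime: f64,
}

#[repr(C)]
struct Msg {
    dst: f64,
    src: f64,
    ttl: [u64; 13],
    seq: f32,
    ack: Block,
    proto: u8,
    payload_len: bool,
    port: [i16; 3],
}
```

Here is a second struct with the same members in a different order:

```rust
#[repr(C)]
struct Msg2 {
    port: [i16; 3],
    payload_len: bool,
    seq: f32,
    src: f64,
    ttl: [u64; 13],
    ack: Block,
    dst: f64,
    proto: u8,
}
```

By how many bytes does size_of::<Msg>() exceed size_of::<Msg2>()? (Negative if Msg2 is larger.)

-8

Block: version at 0 (size 8, align 8) → ends 8; signature at 8 (size 4, align 4) → ends 12; pad 4 to align 8 for mtime; mtime at 16 (size 8, align 8) → ends 24; total 24 bytes, alignment 8
dst at 0 (size 8, align 8) → ends 8
src at 8 (size 8, align 8) → ends 16
ttl at 16 (size 104, align 8) → ends 120
seq at 120 (size 4, align 4) → ends 124
pad 4 to align 8 for ack
ack at 128 (size 24, align 8) → ends 152
proto at 152 (size 1, align 1) → ends 153
payload_len at 153 (size 1, align 1) → ends 154
port at 154 (size 6, align 2) → ends 160
total 160 bytes, alignment 8
— Msg2 —
port at 0 (size 6, align 2) → ends 6
payload_len at 6 (size 1, align 1) → ends 7
pad 1 to align 4 for seq
seq at 8 (size 4, align 4) → ends 12
pad 4 to align 8 for src
src at 16 (size 8, align 8) → ends 24
ttl at 24 (size 104, align 8) → ends 128
ack at 128 (size 24, align 8) → ends 152
dst at 152 (size 8, align 8) → ends 160
proto at 160 (size 1, align 1) → ends 161
tail pad 7 to reach multiple of 8
total 168 bytes, alignment 8
160 − 168 = -8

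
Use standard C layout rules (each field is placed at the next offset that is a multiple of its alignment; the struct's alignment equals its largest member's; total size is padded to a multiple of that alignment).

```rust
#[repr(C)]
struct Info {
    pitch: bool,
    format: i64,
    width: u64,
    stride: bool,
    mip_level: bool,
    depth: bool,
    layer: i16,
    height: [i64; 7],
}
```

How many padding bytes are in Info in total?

0..1  pitch  (1B, 1-aligned)
1..8  -- padding (7B)
8..16  format  (8B, 8-aligned)
16..24  width  (8B, 8-aligned)
24..25  stride  (1B, 1-aligned)
25..26  mip_level  (1B, 1-aligned)
26..27  depth  (1B, 1-aligned)
27..28  -- padding (1B)
28..30  layer  (2B, 2-aligned)
30..32  -- padding (2B)
32..88  height  (56B, 8-aligned)
sizeof = 88, alignof = 8
data bytes 78, size 88 → padding 10

10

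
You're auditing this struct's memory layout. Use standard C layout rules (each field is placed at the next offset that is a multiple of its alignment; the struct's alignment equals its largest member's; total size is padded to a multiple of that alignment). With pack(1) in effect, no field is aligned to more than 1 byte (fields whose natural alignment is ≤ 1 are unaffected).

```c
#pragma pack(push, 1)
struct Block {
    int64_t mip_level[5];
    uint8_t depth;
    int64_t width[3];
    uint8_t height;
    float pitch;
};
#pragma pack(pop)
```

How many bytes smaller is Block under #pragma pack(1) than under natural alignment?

10

natural layout:
  @0: mip_level [40B, align 8] → 40
  @40: depth [1B, align 1] → 41
  +7 pad (align 8)
  @48: width [24B, align 8] → 72
  @72: height [1B, align 1] → 73
  +3 pad (align 4)
  @76: pitch [4B, align 4] → 80
  size 80, align 8
packed(1) layout:
  @0: mip_level [40B, align 1] → 40
  @40: depth [1B, align 1] → 41
  @41: width [24B, align 1] → 65
  @65: height [1B, align 1] → 66
  @66: pitch [4B, align 1] → 70
  size 70, align 1
80 − 70 = 10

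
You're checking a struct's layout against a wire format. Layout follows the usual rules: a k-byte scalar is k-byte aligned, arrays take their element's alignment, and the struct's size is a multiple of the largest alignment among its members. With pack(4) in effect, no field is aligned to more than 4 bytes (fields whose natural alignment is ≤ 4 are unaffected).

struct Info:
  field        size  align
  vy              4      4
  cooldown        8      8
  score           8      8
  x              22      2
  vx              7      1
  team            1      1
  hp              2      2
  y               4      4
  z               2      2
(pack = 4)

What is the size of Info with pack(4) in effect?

60

vy at 0 (size 4, align 4) → ends 4
cooldown at 4 (size 8, align 4) → ends 12
score at 12 (size 8, align 4) → ends 20
x at 20 (size 22, align 2) → ends 42
vx at 42 (size 7, align 1) → ends 49
team at 49 (size 1, align 1) → ends 50
hp at 50 (size 2, align 2) → ends 52
y at 52 (size 4, align 4) → ends 56
z at 56 (size 2, align 2) → ends 58
tail pad 2 to reach multiple of 4
total 60 bytes, alignment 4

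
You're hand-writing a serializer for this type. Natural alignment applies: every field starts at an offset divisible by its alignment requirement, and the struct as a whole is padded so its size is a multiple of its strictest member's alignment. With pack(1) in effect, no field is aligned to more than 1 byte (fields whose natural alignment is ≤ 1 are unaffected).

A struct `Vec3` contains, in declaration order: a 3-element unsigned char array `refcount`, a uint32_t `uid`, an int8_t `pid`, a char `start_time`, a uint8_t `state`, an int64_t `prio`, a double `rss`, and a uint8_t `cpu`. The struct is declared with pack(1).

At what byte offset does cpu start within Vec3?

26

0..3  refcount  (3B, 1-aligned)
3..7  uid  (4B, 1-aligned)
7..8  pid  (1B, 1-aligned)
8..9  start_time  (1B, 1-aligned)
9..10  state  (1B, 1-aligned)
10..18  prio  (8B, 1-aligned)
18..26  rss  (8B, 1-aligned)
26..27  cpu  (1B, 1-aligned)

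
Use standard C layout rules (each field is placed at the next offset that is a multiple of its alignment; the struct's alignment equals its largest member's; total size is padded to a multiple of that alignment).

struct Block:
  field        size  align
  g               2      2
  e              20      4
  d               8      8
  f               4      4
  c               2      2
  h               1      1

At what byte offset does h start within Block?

0..2  g  (2B, 2-aligned)
2..4  -- padding (2B)
4..24  e  (20B, 4-aligned)
24..32  d  (8B, 8-aligned)
32..36  f  (4B, 4-aligned)
36..38  c  (2B, 2-aligned)
38..39  h  (1B, 1-aligned)

38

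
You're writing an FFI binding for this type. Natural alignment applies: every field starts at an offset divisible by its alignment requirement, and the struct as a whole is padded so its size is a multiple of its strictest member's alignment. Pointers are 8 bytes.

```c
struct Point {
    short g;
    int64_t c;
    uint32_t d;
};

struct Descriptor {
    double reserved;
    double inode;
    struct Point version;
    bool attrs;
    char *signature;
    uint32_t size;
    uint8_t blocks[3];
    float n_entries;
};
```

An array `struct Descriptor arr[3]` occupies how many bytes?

216

Point: 0..2  g  (2B, 2-aligned); 2..8  -- padding (6B); 8..16  c  (8B, 8-aligned); 16..20  d  (4B, 4-aligned); 20..24  -- tail padding (4B); sizeof = 24, alignof = 8
0..8  reserved  (8B, 8-aligned)
8..16  inode  (8B, 8-aligned)
16..40  version  (24B, 8-aligned)
40..41  attrs  (1B, 1-aligned)
41..48  -- padding (7B)
48..56  signature  (8B, 8-aligned)
56..60  size  (4B, 4-aligned)
60..63  blocks  (3B, 1-aligned)
63..64  -- padding (1B)
64..68  n_entries  (4B, 4-aligned)
68..72  -- tail padding (4B)
sizeof = 72, alignof = 8
array of 3: 3 × 72 = 216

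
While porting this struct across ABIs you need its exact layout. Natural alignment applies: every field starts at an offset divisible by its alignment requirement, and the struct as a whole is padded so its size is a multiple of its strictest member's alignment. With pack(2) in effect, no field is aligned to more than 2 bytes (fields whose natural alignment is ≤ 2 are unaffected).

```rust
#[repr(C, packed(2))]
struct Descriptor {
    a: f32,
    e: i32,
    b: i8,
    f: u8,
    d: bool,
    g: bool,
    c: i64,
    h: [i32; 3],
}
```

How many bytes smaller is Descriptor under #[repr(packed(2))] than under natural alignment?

8

natural layout:
  a at 0 (size 4, align 4) → ends 4
  e at 4 (size 4, align 4) → ends 8
  b at 8 (size 1, align 1) → ends 9
  f at 9 (size 1, align 1) → ends 10
  d at 10 (size 1, align 1) → ends 11
  g at 11 (size 1, align 1) → ends 12
  pad 4 to align 8 for c
  c at 16 (size 8, align 8) → ends 24
  h at 24 (size 12, align 4) → ends 36
  tail pad 4 to reach multiple of 8
  total 40 bytes, alignment 8
packed(2) layout:
  a at 0 (size 4, align 2) → ends 4
  e at 4 (size 4, align 2) → ends 8
  b at 8 (size 1, align 1) → ends 9
  f at 9 (size 1, align 1) → ends 10
  d at 10 (size 1, align 1) → ends 11
  g at 11 (size 1, align 1) → ends 12
  c at 12 (size 8, align 2) → ends 20
  h at 20 (size 12, align 2) → ends 32
  total 32 bytes, alignment 2
40 − 32 = 8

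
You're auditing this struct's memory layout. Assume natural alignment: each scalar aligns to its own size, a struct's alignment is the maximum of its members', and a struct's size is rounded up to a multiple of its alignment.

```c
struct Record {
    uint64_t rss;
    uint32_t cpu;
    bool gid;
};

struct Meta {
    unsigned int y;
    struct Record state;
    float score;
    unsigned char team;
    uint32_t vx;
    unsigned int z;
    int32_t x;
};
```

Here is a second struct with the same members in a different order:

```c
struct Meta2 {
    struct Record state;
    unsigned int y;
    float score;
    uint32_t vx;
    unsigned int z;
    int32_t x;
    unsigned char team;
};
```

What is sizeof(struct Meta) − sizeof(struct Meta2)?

8

Record: rss at 0 (size 8, align 8) → ends 8; cpu at 8 (size 4, align 4) → ends 12; gid at 12 (size 1, align 1) → ends 13; tail pad 3 to reach multiple of 8; total 16 bytes, alignment 8
y at 0 (size 4, align 4) → ends 4
pad 4 to align 8 for state
state at 8 (size 16, align 8) → ends 24
score at 24 (size 4, align 4) → ends 28
team at 28 (size 1, align 1) → ends 29
pad 3 to align 4 for vx
vx at 32 (size 4, align 4) → ends 36
z at 36 (size 4, align 4) → ends 40
x at 40 (size 4, align 4) → ends 44
tail pad 4 to reach multiple of 8
total 48 bytes, alignment 8
— Meta2 —
state at 0 (size 16, align 8) → ends 16
y at 16 (size 4, align 4) → ends 20
score at 20 (size 4, align 4) → ends 24
vx at 24 (size 4, align 4) → ends 28
z at 28 (size 4, align 4) → ends 32
x at 32 (size 4, align 4) → ends 36
team at 36 (size 1, align 1) → ends 37
tail pad 3 to reach multiple of 8
total 40 bytes, alignment 8
48 − 40 = 8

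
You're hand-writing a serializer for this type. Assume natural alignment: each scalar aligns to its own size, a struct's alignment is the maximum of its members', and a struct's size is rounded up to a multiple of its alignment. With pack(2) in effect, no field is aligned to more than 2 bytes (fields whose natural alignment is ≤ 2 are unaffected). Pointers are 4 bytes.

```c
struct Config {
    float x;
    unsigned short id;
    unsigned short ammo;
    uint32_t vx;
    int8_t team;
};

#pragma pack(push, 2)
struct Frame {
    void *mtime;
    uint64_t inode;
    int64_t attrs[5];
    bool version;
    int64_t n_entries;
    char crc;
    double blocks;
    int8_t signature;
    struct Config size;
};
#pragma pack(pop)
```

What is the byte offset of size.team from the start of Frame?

Config: 0..4  x  (4B, 4-aligned); 4..6  id  (2B, 2-aligned); 6..8  ammo  (2B, 2-aligned); 8..12  vx  (4B, 4-aligned); 12..13  team  (1B, 1-aligned); 13..16  -- tail padding (3B); sizeof = 16, alignof = 4
0..4  mtime  (4B, 2-aligned)
4..12  inode  (8B, 2-aligned)
12..52  attrs  (40B, 2-aligned)
52..53  version  (1B, 1-aligned)
53..54  -- padding (1B)
54..62  n_entries  (8B, 2-aligned)
62..63  crc  (1B, 1-aligned)
63..64  -- padding (1B)
64..72  blocks  (8B, 2-aligned)
72..73  signature  (1B, 1-aligned)
73..74  -- padding (1B)
74..90  size  (16B, 2-aligned)
within Config: team at 12
74 + 12 = 86

86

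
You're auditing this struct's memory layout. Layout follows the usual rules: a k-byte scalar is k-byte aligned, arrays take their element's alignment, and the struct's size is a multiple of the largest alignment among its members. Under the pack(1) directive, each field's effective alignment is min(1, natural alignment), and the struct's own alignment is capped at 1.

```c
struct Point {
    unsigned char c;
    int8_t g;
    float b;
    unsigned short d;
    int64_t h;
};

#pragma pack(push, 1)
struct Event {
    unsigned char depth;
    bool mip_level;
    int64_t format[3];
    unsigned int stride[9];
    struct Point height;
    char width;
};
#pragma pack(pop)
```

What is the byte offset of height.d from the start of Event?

Point: 0..1  c  (1B, 1-aligned); 1..2  g  (1B, 1-aligned); 2..4  -- padding (2B); 4..8  b  (4B, 4-aligned); 8..10  d  (2B, 2-aligned); 10..16  -- padding (6B); 16..24  h  (8B, 8-aligned); sizeof = 24, alignof = 8
0..1  depth  (1B, 1-aligned)
1..2  mip_level  (1B, 1-aligned)
2..26  format  (24B, 1-aligned)
26..62  stride  (36B, 1-aligned)
62..86  height  (24B, 1-aligned)
within Point: d at 8
62 + 8 = 70

70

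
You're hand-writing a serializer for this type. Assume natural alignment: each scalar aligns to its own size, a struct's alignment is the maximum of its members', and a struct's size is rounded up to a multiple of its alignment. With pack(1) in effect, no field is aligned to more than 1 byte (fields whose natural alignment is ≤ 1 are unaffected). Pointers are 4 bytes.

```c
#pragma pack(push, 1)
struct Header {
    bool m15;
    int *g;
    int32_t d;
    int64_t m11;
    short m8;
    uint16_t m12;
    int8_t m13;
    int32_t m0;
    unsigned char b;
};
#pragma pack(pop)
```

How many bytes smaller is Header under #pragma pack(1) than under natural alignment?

natural layout:
  m15 at 0 (size 1, align 1) → ends 1
  pad 3 to align 4 for g
  g at 4 (size 4, align 4) → ends 8
  d at 8 (size 4, align 4) → ends 12
  pad 4 to align 8 for m11
  m11 at 16 (size 8, align 8) → ends 24
  m8 at 24 (size 2, align 2) → ends 26
  m12 at 26 (size 2, align 2) → ends 28
  m13 at 28 (size 1, align 1) → ends 29
  pad 3 to align 4 for m0
  m0 at 32 (size 4, align 4) → ends 36
  b at 36 (size 1, align 1) → ends 37
  tail pad 3 to reach multiple of 8
  total 40 bytes, alignment 8
packed(1) layout:
  m15 at 0 (size 1, align 1) → ends 1
  g at 1 (size 4, align 1) → ends 5
  d at 5 (size 4, align 1) → ends 9
  m11 at 9 (size 8, align 1) → ends 17
  m8 at 17 (size 2, align 1) → ends 19
  m12 at 19 (size 2, align 1) → ends 21
  m13 at 21 (size 1, align 1) → ends 22
  m0 at 22 (size 4, align 1) → ends 26
  b at 26 (size 1, align 1) → ends 27
  total 27 bytes, alignment 1
40 − 27 = 13

13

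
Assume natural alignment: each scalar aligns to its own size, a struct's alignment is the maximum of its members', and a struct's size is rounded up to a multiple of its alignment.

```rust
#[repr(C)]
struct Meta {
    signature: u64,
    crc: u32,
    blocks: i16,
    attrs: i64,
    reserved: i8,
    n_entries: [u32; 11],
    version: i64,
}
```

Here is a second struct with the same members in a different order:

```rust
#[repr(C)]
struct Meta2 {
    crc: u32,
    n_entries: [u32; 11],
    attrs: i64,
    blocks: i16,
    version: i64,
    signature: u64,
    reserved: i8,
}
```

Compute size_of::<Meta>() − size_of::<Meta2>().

signature at 0 (size 8, align 8) → ends 8
crc at 8 (size 4, align 4) → ends 12
blocks at 12 (size 2, align 2) → ends 14
pad 2 to align 8 for attrs
attrs at 16 (size 8, align 8) → ends 24
reserved at 24 (size 1, align 1) → ends 25
pad 3 to align 4 for n_entries
n_entries at 28 (size 44, align 4) → ends 72
version at 72 (size 8, align 8) → ends 80
total 80 bytes, alignment 8
— Meta2 —
crc at 0 (size 4, align 4) → ends 4
n_entries at 4 (size 44, align 4) → ends 48
attrs at 48 (size 8, align 8) → ends 56
blocks at 56 (size 2, align 2) → ends 58
pad 6 to align 8 for version
version at 64 (size 8, align 8) → ends 72
signature at 72 (size 8, align 8) → ends 80
reserved at 80 (size 1, align 1) → ends 81
tail pad 7 to reach multiple of 8
total 88 bytes, alignment 8
80 − 88 = -8

-8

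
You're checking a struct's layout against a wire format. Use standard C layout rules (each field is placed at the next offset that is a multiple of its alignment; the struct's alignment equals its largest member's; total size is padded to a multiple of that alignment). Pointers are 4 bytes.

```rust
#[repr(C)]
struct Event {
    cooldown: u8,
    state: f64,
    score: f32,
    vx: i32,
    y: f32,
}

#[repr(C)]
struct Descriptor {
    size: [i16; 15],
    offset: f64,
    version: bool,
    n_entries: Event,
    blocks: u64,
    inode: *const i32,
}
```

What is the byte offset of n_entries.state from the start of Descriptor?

Event: @0: cooldown [1B, align 1] → 1; +7 pad (align 8); @8: state [8B, align 8] → 16; @16: score [4B, align 4] → 20; @20: vx [4B, align 4] → 24; @24: y [4B, align 4] → 28; +4 tail pad (align 8); size 32, align 8
@0: size [30B, align 2] → 30
+2 pad (align 8)
@32: offset [8B, align 8] → 40
@40: version [1B, align 1] → 41
+7 pad (align 8)
@48: n_entries [32B, align 8] → 80
within Event: state at 8
48 + 8 = 56

56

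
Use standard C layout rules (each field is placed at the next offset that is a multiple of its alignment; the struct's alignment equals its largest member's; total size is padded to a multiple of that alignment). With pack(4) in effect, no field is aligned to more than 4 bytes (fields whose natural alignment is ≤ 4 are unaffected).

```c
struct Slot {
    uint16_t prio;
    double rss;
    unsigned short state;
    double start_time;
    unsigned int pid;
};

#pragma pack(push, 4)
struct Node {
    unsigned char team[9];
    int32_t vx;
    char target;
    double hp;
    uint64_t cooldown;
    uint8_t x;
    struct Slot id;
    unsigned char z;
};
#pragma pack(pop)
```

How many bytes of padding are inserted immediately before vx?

Slot: prio at 0 (size 2, align 2) → ends 2; pad 6 to align 8 for rss; rss at 8 (size 8, align 8) → ends 16; state at 16 (size 2, align 2) → ends 18; pad 6 to align 8 for start_time; start_time at 24 (size 8, align 8) → ends 32; pid at 32 (size 4, align 4) → ends 36; tail pad 4 to reach multiple of 8; total 40 bytes, alignment 8
team at 0 (size 9, align 1) → ends 9
pad 3 to align 4 for vx
vx at 12 (size 4, align 4) → ends 16

3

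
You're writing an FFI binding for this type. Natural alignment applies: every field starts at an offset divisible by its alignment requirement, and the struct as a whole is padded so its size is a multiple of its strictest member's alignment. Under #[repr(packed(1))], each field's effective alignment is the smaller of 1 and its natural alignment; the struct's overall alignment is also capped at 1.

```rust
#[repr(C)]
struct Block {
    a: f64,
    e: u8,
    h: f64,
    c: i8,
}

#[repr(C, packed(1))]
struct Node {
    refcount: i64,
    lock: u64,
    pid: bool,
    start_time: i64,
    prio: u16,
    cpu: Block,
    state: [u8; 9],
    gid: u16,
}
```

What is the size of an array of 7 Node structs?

Block: a at 0 (size 8, align 8) → ends 8; e at 8 (size 1, align 1) → ends 9; pad 7 to align 8 for h; h at 16 (size 8, align 8) → ends 24; c at 24 (size 1, align 1) → ends 25; tail pad 7 to reach multiple of 8; total 32 bytes, alignment 8
refcount at 0 (size 8, align 1) → ends 8
lock at 8 (size 8, align 1) → ends 16
pid at 16 (size 1, align 1) → ends 17
start_time at 17 (size 8, align 1) → ends 25
prio at 25 (size 2, align 1) → ends 27
cpu at 27 (size 32, align 1) → ends 59
state at 59 (size 9, align 1) → ends 68
gid at 68 (size 2, align 1) → ends 70
total 70 bytes, alignment 1
array of 7: 7 × 70 = 490

490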